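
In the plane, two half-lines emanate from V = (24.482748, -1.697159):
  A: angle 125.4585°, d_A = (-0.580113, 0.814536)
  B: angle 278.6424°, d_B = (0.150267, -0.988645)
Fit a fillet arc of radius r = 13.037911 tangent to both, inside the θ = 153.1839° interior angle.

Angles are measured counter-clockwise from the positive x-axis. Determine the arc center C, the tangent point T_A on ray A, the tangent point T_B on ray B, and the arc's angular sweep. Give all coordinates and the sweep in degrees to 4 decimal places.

center=(12.0599,-6.7290) T_A=(22.6798,0.8344) T_B=(24.9498,-4.7699) sweep=26.8161

bisector direction at 202.0505° = (-0.926854,-0.375423)
center distance |VC| = r/sin(θ/2) = 13.037911/sin(76.5919°) = 13.403239
C = V + |VC|·bis = (12.0599,-6.7290)
T_A = V + ((C−V)·d_A)·d_A = V + 3.1080·d_A = (22.6798,0.8344)
T_B = V + ((C−V)·d_B)·d_B = V + 3.1080·d_B = (24.9498,-4.7699)
sweep = 180° − θ = 26.8161°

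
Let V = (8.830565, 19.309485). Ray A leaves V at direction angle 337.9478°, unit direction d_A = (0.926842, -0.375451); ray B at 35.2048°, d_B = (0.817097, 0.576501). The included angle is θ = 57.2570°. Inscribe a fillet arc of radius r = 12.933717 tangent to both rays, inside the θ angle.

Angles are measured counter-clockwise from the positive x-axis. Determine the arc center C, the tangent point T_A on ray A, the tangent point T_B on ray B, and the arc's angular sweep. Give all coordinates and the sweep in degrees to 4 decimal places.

bisector direction at 6.5763° = (0.993420,0.114526)
center distance |VC| = r/sin(θ/2) = 12.933717/sin(28.6285°) = 26.994254
C = V + |VC|·bis = (35.6472,22.4010)
T_A = V + ((C−V)·d_A)·d_A = V + 23.6941·d_A = (30.7912,10.4135)
T_B = V + ((C−V)·d_B)·d_B = V + 23.6941·d_B = (28.1909,32.9691)
sweep = 180° − θ = 122.7430°

center=(35.6472,22.4010) T_A=(30.7912,10.4135) T_B=(28.1909,32.9691) sweep=122.7430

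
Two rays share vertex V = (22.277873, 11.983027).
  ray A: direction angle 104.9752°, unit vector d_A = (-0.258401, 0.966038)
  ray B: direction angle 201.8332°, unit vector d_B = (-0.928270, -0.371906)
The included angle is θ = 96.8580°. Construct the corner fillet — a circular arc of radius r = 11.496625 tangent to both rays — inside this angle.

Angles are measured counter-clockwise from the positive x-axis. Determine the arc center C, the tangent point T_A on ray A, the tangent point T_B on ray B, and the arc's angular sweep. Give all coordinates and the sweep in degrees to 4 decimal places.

bisector direction at 153.4042° = (-0.894187,0.447694)
center distance |VC| = r/sin(θ/2) = 11.496625/sin(48.4290°) = 15.367066
C = V + |VC|·bis = (8.5368,18.8628)
T_A = V + ((C−V)·d_A)·d_A = V + 10.1968·d_A = (19.6430,21.8335)
T_B = V + ((C−V)·d_B)·d_B = V + 10.1968·d_B = (12.8125,8.1908)
sweep = 180° − θ = 83.1420°

center=(8.5368,18.8628) T_A=(19.6430,21.8335) T_B=(12.8125,8.1908) sweep=83.1420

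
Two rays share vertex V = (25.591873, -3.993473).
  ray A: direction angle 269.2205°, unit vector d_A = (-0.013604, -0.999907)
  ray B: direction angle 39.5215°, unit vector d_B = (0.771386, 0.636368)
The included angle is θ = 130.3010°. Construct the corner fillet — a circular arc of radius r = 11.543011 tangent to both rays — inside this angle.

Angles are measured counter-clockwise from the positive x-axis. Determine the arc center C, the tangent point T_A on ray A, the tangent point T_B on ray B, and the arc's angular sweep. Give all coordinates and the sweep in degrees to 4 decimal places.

center=(37.0611,-9.4957) T_A=(25.5191,-9.3387) T_B=(29.7155,-0.5916) sweep=49.6990

bisector direction at 334.3710° = (0.901614,-0.432542)
center distance |VC| = r/sin(θ/2) = 11.543011/sin(65.1505°) = 12.720766
C = V + |VC|·bis = (37.0611,-9.4957)
T_A = V + ((C−V)·d_A)·d_A = V + 5.3457·d_A = (25.5191,-9.3387)
T_B = V + ((C−V)·d_B)·d_B = V + 5.3457·d_B = (29.7155,-0.5916)
sweep = 180° − θ = 49.6990°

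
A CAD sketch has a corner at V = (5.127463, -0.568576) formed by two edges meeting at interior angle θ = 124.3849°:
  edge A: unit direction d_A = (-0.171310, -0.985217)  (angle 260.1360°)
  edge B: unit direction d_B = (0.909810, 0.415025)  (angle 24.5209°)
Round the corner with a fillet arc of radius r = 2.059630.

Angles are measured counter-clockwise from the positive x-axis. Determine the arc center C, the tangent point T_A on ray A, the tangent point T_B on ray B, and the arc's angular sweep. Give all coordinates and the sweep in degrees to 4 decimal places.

bisector direction at 322.3285° = (0.791527,-0.611134)
center distance |VC| = r/sin(θ/2) = 2.059630/sin(62.1925°) = 2.328530
C = V + |VC|·bis = (6.9706,-1.9916)
T_A = V + ((C−V)·d_A)·d_A = V + 1.0863·d_A = (4.9414,-1.6388)
T_B = V + ((C−V)·d_B)·d_B = V + 1.0863·d_B = (6.1158,-0.1177)
sweep = 180° − θ = 55.6151°

center=(6.9706,-1.9916) T_A=(4.9414,-1.6388) T_B=(6.1158,-0.1177) sweep=55.6151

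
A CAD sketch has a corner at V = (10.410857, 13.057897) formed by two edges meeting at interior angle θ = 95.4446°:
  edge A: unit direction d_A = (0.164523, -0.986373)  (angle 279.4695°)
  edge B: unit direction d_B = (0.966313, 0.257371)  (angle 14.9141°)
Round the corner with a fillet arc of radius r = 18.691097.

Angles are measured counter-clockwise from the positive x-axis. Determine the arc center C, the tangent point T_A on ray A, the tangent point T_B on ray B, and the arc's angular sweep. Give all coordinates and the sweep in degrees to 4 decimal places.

center=(31.6432,-0.6297) T_A=(13.2068,-3.7048) T_B=(26.8327,17.4317) sweep=84.5554

bisector direction at 327.1918° = (0.840489,-0.541829)
center distance |VC| = r/sin(θ/2) = 18.691097/sin(47.7223°) = 25.261893
C = V + |VC|·bis = (31.6432,-0.6297)
T_A = V + ((C−V)·d_A)·d_A = V + 16.9943·d_A = (13.2068,-3.7048)
T_B = V + ((C−V)·d_B)·d_B = V + 16.9943·d_B = (26.8327,17.4317)
sweep = 180° − θ = 84.5554°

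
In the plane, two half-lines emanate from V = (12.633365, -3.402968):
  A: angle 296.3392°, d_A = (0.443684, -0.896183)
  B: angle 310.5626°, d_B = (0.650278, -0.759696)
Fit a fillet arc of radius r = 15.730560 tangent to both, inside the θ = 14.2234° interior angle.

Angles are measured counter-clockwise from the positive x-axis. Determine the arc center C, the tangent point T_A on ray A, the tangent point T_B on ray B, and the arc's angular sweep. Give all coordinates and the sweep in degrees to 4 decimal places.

bisector direction at 303.4509° = (0.551222,-0.834359)
center distance |VC| = r/sin(θ/2) = 15.730560/sin(7.1117°) = 127.060077
C = V + |VC|·bis = (82.6717,-109.4166)
T_A = V + ((C−V)·d_A)·d_A = V + 126.0826·d_A = (68.5742,-116.3960)
T_B = V + ((C−V)·d_B)·d_B = V + 126.0826·d_B = (94.6221,-99.1874)
sweep = 180° − θ = 165.7766°

center=(82.6717,-109.4166) T_A=(68.5742,-116.3960) T_B=(94.6221,-99.1874) sweep=165.7766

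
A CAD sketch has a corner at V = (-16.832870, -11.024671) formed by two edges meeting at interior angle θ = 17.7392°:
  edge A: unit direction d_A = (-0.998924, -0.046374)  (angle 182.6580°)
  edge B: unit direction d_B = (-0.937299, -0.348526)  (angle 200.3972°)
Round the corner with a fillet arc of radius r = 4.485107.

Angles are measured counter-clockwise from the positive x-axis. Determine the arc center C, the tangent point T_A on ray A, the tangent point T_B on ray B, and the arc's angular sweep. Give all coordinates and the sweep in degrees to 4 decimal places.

bisector direction at 191.5276° = (-0.979829,-0.199840)
center distance |VC| = r/sin(θ/2) = 4.485107/sin(8.8696°) = 29.088905
C = V + |VC|·bis = (-45.3350,-16.8378)
T_A = V + ((C−V)·d_A)·d_A = V + 28.7411·d_A = (-45.5430,-12.3575)
T_B = V + ((C−V)·d_B)·d_B = V + 28.7411·d_B = (-43.7718,-21.0417)
sweep = 180° − θ = 162.2608°

center=(-45.3350,-16.8378) T_A=(-45.5430,-12.3575) T_B=(-43.7718,-21.0417) sweep=162.2608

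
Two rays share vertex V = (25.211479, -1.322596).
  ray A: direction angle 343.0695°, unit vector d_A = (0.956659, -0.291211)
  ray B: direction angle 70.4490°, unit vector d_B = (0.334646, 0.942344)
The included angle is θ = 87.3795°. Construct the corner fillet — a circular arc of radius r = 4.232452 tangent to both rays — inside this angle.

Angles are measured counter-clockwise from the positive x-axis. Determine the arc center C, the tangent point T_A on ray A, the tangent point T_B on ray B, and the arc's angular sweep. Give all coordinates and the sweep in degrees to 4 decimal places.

center=(30.6826,1.4362) T_A=(29.4500,-2.6128) T_B=(26.6942,2.8525) sweep=92.6205

bisector direction at 26.7593° = (0.892906,0.450243)
center distance |VC| = r/sin(θ/2) = 4.232452/sin(43.6897°) = 6.127301
C = V + |VC|·bis = (30.6826,1.4362)
T_A = V + ((C−V)·d_A)·d_A = V + 4.4306·d_A = (29.4500,-2.6128)
T_B = V + ((C−V)·d_B)·d_B = V + 4.4306·d_B = (26.6942,2.8525)
sweep = 180° − θ = 92.6205°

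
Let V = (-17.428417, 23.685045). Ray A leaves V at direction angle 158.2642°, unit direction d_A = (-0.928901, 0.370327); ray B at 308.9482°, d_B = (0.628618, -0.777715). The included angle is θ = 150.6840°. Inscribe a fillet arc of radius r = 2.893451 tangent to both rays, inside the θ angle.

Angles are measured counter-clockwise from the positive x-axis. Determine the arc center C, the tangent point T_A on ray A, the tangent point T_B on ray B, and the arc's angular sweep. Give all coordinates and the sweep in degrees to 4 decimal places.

center=(-19.2029,21.2776) T_A=(-18.1314,23.9653) T_B=(-16.9527,23.0965) sweep=29.3160

bisector direction at 233.6062° = (-0.593332,-0.804958)
center distance |VC| = r/sin(θ/2) = 2.893451/sin(75.3420°) = 2.990791
C = V + |VC|·bis = (-19.2029,21.2776)
T_A = V + ((C−V)·d_A)·d_A = V + 0.7568·d_A = (-18.1314,23.9653)
T_B = V + ((C−V)·d_B)·d_B = V + 0.7568·d_B = (-16.9527,23.0965)
sweep = 180° − θ = 29.3160°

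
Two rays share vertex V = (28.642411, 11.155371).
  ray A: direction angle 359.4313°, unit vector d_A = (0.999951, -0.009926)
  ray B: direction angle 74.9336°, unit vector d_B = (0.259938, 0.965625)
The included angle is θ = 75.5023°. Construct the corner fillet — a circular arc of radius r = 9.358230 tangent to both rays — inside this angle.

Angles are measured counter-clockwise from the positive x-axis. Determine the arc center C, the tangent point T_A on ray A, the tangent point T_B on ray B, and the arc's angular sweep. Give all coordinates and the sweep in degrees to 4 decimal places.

center=(40.8205,20.3932) T_A=(40.7276,11.0354) T_B=(31.7840,22.8257) sweep=104.4977

bisector direction at 37.1825° = (0.796715,0.604355)
center distance |VC| = r/sin(θ/2) = 9.358230/sin(37.7512°) = 15.285402
C = V + |VC|·bis = (40.8205,20.3932)
T_A = V + ((C−V)·d_A)·d_A = V + 12.0858·d_A = (40.7276,11.0354)
T_B = V + ((C−V)·d_B)·d_B = V + 12.0858·d_B = (31.7840,22.8257)
sweep = 180° − θ = 104.4977°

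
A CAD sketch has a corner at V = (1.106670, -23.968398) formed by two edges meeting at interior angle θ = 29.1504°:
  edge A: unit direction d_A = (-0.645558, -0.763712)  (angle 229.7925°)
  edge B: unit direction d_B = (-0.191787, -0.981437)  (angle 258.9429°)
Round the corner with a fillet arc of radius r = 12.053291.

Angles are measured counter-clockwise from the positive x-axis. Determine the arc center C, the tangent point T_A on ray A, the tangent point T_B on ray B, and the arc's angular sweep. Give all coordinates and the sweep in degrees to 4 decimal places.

center=(-19.6133,-67.1518) T_A=(-28.8185,-59.3707) T_B=(-7.7837,-69.4634) sweep=150.8496

bisector direction at 244.3677° = (-0.432594,-0.901589)
center distance |VC| = r/sin(θ/2) = 12.053291/sin(14.5752°) = 47.896954
C = V + |VC|·bis = (-19.6133,-67.1518)
T_A = V + ((C−V)·d_A)·d_A = V + 46.3555·d_A = (-28.8185,-59.3707)
T_B = V + ((C−V)·d_B)·d_B = V + 46.3555·d_B = (-7.7837,-69.4634)
sweep = 180° − θ = 150.8496°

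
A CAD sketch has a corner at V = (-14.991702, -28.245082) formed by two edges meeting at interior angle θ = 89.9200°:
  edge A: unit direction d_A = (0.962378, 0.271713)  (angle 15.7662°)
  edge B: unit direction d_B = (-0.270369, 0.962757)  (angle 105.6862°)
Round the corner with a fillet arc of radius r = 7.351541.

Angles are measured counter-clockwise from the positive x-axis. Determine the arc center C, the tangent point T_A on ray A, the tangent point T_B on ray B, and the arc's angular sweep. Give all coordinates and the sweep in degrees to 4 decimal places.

bisector direction at 60.7262° = (0.488984,0.872293)
center distance |VC| = r/sin(θ/2) = 7.351541/sin(44.9600°) = 10.403915
C = V + |VC|·bis = (-9.9044,-19.1698)
T_A = V + ((C−V)·d_A)·d_A = V + 7.3618·d_A = (-7.9069,-26.2448)
T_B = V + ((C−V)·d_B)·d_B = V + 7.3618·d_B = (-16.9821,-21.1574)
sweep = 180° − θ = 90.0800°

center=(-9.9044,-19.1698) T_A=(-7.9069,-26.2448) T_B=(-16.9821,-21.1574) sweep=90.0800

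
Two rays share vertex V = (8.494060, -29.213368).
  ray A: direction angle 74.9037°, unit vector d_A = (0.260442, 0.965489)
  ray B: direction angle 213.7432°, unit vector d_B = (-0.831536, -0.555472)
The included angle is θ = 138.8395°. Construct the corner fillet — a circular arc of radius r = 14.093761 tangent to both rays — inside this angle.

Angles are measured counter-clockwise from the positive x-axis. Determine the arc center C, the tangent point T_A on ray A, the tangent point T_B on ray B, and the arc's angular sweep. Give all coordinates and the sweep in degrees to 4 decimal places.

bisector direction at 144.3234° = (-0.812322,0.583209)
center distance |VC| = r/sin(θ/2) = 14.093761/sin(69.4197°) = 15.054530
C = V + |VC|·bis = (-3.7351,-20.4334)
T_A = V + ((C−V)·d_A)·d_A = V + 5.2920·d_A = (9.8723,-24.1040)
T_B = V + ((C−V)·d_B)·d_B = V + 5.2920·d_B = (4.0936,-32.1529)
sweep = 180° − θ = 41.1605°

center=(-3.7351,-20.4334) T_A=(9.8723,-24.1040) T_B=(4.0936,-32.1529) sweep=41.1605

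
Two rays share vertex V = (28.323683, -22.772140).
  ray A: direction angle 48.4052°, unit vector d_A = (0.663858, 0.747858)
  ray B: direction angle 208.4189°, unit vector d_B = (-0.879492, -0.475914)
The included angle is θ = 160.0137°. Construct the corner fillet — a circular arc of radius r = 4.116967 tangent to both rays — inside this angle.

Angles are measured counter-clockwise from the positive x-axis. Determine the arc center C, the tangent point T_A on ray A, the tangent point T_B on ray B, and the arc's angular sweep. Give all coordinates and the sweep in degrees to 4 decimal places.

bisector direction at 128.4120° = (-0.621313,0.783563)
center distance |VC| = r/sin(θ/2) = 4.116967/sin(80.0069°) = 4.180390
C = V + |VC|·bis = (25.7264,-19.4965)
T_A = V + ((C−V)·d_A)·d_A = V + 0.7254·d_A = (28.8053,-22.2296)
T_B = V + ((C−V)·d_B)·d_B = V + 0.7254·d_B = (27.6857,-23.1174)
sweep = 180° − θ = 19.9863°

center=(25.7264,-19.4965) T_A=(28.8053,-22.2296) T_B=(27.6857,-23.1174) sweep=19.9863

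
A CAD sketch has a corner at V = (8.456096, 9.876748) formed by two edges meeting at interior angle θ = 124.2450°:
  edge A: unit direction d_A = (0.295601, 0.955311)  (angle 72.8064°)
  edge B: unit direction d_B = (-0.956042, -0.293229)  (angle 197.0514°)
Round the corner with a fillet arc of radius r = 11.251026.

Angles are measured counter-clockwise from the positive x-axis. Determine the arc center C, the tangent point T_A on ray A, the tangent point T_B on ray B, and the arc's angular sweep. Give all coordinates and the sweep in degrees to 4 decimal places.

center=(-0.5329,18.8881) T_A=(10.2154,15.5622) T_B=(2.7663,8.1316) sweep=55.7550

bisector direction at 134.9289° = (-0.706229,0.707984)
center distance |VC| = r/sin(θ/2) = 11.251026/sin(62.1225°) = 12.728135
C = V + |VC|·bis = (-0.5329,18.8881)
T_A = V + ((C−V)·d_A)·d_A = V + 5.9515·d_A = (10.2154,15.5622)
T_B = V + ((C−V)·d_B)·d_B = V + 5.9515·d_B = (2.7663,8.1316)
sweep = 180° − θ = 55.7550°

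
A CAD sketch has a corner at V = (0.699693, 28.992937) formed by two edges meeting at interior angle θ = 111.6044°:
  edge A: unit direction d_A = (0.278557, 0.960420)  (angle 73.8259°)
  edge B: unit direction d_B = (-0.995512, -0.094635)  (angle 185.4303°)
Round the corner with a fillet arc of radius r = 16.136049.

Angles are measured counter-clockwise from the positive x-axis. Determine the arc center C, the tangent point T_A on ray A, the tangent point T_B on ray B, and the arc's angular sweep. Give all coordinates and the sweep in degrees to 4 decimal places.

bisector direction at 129.6281° = (-0.637802,0.770201)
center distance |VC| = r/sin(θ/2) = 16.136049/sin(55.8022°) = 19.509137
C = V + |VC|·bis = (-11.7433,44.0189)
T_A = V + ((C−V)·d_A)·d_A = V + 10.9651·d_A = (3.7541,39.5241)
T_B = V + ((C−V)·d_B)·d_B = V + 10.9651·d_B = (-10.2162,27.9553)
sweep = 180° − θ = 68.3956°

center=(-11.7433,44.0189) T_A=(3.7541,39.5241) T_B=(-10.2162,27.9553) sweep=68.3956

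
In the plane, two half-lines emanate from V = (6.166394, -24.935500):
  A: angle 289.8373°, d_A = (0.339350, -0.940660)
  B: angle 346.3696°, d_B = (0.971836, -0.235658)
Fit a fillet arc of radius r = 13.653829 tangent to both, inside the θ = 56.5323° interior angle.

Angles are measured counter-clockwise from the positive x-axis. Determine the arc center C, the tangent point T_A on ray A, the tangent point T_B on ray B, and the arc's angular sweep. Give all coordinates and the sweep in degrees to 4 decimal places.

center=(27.6274,-44.1890) T_A=(14.7838,-48.8225) T_B=(30.8450,-30.9198) sweep=123.4677

bisector direction at 318.1035° = (0.744352,-0.667788)
center distance |VC| = r/sin(θ/2) = 13.653829/sin(28.2661°) = 28.831827
C = V + |VC|·bis = (27.6274,-44.1890)
T_A = V + ((C−V)·d_A)·d_A = V + 25.3938·d_A = (14.7838,-48.8225)
T_B = V + ((C−V)·d_B)·d_B = V + 25.3938·d_B = (30.8450,-30.9198)
sweep = 180° − θ = 123.4677°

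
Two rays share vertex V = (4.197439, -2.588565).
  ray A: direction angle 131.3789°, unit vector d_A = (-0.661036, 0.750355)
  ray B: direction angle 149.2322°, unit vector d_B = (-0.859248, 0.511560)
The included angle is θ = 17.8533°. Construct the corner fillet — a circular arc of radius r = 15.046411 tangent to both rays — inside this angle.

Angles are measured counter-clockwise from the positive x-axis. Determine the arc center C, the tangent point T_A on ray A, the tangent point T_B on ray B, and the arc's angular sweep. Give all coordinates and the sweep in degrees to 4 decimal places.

bisector direction at 140.3055° = (-0.769461,0.638693)
center distance |VC| = r/sin(θ/2) = 15.046411/sin(8.9267°) = 96.967331
C = V + |VC|·bis = (-70.4152,59.3438)
T_A = V + ((C−V)·d_A)·d_A = V + 95.7928·d_A = (-59.1250,69.2900)
T_B = V + ((C−V)·d_B)·d_B = V + 95.7928·d_B = (-78.1123,46.4152)
sweep = 180° − θ = 162.1467°

center=(-70.4152,59.3438) T_A=(-59.1250,69.2900) T_B=(-78.1123,46.4152) sweep=162.1467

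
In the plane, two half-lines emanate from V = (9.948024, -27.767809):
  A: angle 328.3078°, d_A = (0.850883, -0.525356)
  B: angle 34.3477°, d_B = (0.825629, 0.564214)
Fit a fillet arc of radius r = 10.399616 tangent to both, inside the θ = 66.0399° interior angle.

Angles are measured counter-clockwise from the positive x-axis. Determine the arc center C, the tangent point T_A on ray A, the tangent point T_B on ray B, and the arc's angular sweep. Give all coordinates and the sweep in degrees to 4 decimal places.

center=(29.0272,-27.3256) T_A=(23.5637,-36.1744) T_B=(23.1596,-18.7394) sweep=113.9601

bisector direction at 1.3277° = (0.999732,0.023172)
center distance |VC| = r/sin(θ/2) = 10.399616/sin(33.0200°) = 19.084280
C = V + |VC|·bis = (29.0272,-27.3256)
T_A = V + ((C−V)·d_A)·d_A = V + 16.0018·d_A = (23.5637,-36.1744)
T_B = V + ((C−V)·d_B)·d_B = V + 16.0018·d_B = (23.1596,-18.7394)
sweep = 180° − θ = 113.9601°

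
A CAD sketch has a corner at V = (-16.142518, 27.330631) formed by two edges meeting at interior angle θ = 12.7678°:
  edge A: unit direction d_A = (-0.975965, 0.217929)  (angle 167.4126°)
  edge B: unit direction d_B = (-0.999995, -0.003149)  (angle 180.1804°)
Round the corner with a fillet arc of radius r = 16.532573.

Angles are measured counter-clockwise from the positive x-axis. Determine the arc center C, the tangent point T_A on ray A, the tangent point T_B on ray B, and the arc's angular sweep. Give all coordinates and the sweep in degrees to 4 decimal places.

center=(-163.9599,43.3979) T_A=(-160.3569,59.5331) T_B=(-163.9078,26.8654) sweep=167.2322

bisector direction at 173.7965° = (-0.994144,0.108060)
center distance |VC| = r/sin(θ/2) = 16.532573/sin(6.3839°) = 148.688015
C = V + |VC|·bis = (-163.9599,43.3979)
T_A = V + ((C−V)·d_A)·d_A = V + 147.7660·d_A = (-160.3569,59.5331)
T_B = V + ((C−V)·d_B)·d_B = V + 147.7660·d_B = (-163.9078,26.8654)
sweep = 180° − θ = 167.2322°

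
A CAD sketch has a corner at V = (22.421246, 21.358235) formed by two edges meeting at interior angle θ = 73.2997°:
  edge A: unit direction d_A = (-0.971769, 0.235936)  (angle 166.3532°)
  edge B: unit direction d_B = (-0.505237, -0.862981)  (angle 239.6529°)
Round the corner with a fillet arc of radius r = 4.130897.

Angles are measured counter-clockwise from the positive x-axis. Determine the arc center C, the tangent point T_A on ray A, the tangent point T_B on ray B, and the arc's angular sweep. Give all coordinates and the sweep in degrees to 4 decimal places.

center=(16.0512,18.6539) T_A=(17.0258,22.6682) T_B=(19.6161,16.5668) sweep=106.7003

bisector direction at 203.0031° = (-0.920484,-0.390780)
center distance |VC| = r/sin(θ/2) = 4.130897/sin(36.6499°) = 6.920316
C = V + |VC|·bis = (16.0512,18.6539)
T_A = V + ((C−V)·d_A)·d_A = V + 5.5522·d_A = (17.0258,22.6682)
T_B = V + ((C−V)·d_B)·d_B = V + 5.5522·d_B = (19.6161,16.5668)
sweep = 180° − θ = 106.7003°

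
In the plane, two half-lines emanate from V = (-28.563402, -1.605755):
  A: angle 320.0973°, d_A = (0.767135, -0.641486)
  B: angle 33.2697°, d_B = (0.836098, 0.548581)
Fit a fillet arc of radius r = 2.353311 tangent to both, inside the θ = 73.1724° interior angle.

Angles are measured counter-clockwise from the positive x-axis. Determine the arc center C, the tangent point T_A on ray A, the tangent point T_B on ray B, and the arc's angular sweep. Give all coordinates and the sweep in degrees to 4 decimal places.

bisector direction at 356.6835° = (0.998325,-0.057852)
center distance |VC| = r/sin(θ/2) = 2.353311/sin(36.5862°) = 3.948300
C = V + |VC|·bis = (-24.6217,-1.8342)
T_A = V + ((C−V)·d_A)·d_A = V + 3.1703·d_A = (-26.1313,-3.6395)
T_B = V + ((C−V)·d_B)·d_B = V + 3.1703·d_B = (-25.9127,0.1334)
sweep = 180° − θ = 106.8276°

center=(-24.6217,-1.8342) T_A=(-26.1313,-3.6395) T_B=(-25.9127,0.1334) sweep=106.8276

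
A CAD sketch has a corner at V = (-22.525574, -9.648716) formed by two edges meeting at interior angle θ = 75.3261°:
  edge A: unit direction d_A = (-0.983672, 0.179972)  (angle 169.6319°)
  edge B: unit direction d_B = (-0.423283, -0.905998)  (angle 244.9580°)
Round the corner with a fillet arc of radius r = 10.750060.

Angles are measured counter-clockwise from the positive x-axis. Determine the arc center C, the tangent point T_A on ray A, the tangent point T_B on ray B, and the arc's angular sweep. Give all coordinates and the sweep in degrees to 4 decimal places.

center=(-38.1604,-17.7167) T_A=(-36.2257,-7.1422) T_B=(-28.4208,-22.2670) sweep=104.6739

bisector direction at 207.2950° = (-0.888658,-0.458571)
center distance |VC| = r/sin(θ/2) = 10.750060/sin(37.6630°) = 17.593727
C = V + |VC|·bis = (-38.1604,-17.7167)
T_A = V + ((C−V)·d_A)·d_A = V + 13.9275·d_A = (-36.2257,-7.1422)
T_B = V + ((C−V)·d_B)·d_B = V + 13.9275·d_B = (-28.4208,-22.2670)
sweep = 180° − θ = 104.6739°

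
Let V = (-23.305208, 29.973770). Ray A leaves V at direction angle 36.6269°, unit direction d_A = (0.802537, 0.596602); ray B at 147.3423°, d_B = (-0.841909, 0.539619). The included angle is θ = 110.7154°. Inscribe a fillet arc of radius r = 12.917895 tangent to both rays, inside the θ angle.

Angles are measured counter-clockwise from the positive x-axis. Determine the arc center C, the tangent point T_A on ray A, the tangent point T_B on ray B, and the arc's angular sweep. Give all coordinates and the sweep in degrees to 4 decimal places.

bisector direction at 91.9846° = (-0.034631,0.999400)
center distance |VC| = r/sin(θ/2) = 12.917895/sin(55.3577°) = 15.701506
C = V + |VC|·bis = (-23.8490,45.6659)
T_A = V + ((C−V)·d_A)·d_A = V + 8.9255·d_A = (-16.1421,35.2988)
T_B = V + ((C−V)·d_B)·d_B = V + 8.9255·d_B = (-30.8197,34.7902)
sweep = 180° − θ = 69.2846°

center=(-23.8490,45.6659) T_A=(-16.1421,35.2988) T_B=(-30.8197,34.7902) sweep=69.2846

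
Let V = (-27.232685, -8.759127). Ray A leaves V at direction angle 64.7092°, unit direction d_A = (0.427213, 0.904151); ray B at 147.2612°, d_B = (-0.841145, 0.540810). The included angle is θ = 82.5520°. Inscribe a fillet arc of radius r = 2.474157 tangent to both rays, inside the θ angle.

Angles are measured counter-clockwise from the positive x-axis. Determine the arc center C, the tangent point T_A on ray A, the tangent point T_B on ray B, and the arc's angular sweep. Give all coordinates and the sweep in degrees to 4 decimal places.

bisector direction at 105.9852° = (-0.275389,0.961333)
center distance |VC| = r/sin(θ/2) = 2.474157/sin(41.2760°) = 3.750502
C = V + |VC|·bis = (-28.2655,-5.1536)
T_A = V + ((C−V)·d_A)·d_A = V + 2.8187·d_A = (-26.0285,-6.2106)
T_B = V + ((C−V)·d_B)·d_B = V + 2.8187·d_B = (-29.6036,-7.2348)
sweep = 180° − θ = 97.4480°

center=(-28.2655,-5.1536) T_A=(-26.0285,-6.2106) T_B=(-29.6036,-7.2348) sweep=97.4480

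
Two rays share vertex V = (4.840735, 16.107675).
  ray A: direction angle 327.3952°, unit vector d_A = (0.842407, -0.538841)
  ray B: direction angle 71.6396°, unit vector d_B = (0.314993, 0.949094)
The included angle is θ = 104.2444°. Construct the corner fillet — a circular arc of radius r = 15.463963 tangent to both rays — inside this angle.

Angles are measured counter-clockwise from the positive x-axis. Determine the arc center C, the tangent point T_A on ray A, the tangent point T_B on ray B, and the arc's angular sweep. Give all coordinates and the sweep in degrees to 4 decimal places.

bisector direction at 19.5174° = (0.942540,0.334093)
center distance |VC| = r/sin(θ/2) = 15.463963/sin(52.1222°) = 19.591450
C = V + |VC|·bis = (23.3065,22.6530)
T_A = V + ((C−V)·d_A)·d_A = V + 12.0287·d_A = (14.9738,9.6261)
T_B = V + ((C−V)·d_B)·d_B = V + 12.0287·d_B = (8.6297,27.5241)
sweep = 180° − θ = 75.7556°

center=(23.3065,22.6530) T_A=(14.9738,9.6261) T_B=(8.6297,27.5241) sweep=75.7556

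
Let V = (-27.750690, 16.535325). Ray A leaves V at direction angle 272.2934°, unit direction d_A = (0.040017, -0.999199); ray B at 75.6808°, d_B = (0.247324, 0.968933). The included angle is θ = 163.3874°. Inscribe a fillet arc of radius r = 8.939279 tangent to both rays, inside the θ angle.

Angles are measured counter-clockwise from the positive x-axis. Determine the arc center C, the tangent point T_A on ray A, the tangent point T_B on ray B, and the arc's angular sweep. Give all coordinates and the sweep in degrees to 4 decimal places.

bisector direction at 353.9871° = (0.994498,-0.104752)
center distance |VC| = r/sin(θ/2) = 8.939279/sin(81.6937°) = 9.034047
C = V + |VC|·bis = (-18.7663,15.5890)
T_A = V + ((C−V)·d_A)·d_A = V + 1.3051·d_A = (-27.6985,15.2313)
T_B = V + ((C−V)·d_B)·d_B = V + 1.3051·d_B = (-27.4279,17.7999)
sweep = 180° − θ = 16.6126°

center=(-18.7663,15.5890) T_A=(-27.6985,15.2313) T_B=(-27.4279,17.7999) sweep=16.6126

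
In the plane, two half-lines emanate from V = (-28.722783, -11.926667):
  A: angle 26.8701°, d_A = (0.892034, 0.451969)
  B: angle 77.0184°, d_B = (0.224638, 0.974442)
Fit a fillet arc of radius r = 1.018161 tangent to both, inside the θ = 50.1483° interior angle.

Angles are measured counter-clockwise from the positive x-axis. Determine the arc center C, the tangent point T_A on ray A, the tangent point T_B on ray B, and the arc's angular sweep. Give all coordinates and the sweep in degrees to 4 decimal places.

center=(-27.2418,-10.0349) T_A=(-26.7816,-10.9431) T_B=(-28.2339,-9.8062) sweep=129.8517

bisector direction at 51.9442° = (0.616428,0.787411)
center distance |VC| = r/sin(θ/2) = 1.018161/sin(25.0741°) = 2.402508
C = V + |VC|·bis = (-27.2418,-10.0349)
T_A = V + ((C−V)·d_A)·d_A = V + 2.1761·d_A = (-26.7816,-10.9431)
T_B = V + ((C−V)·d_B)·d_B = V + 2.1761·d_B = (-28.2339,-9.8062)
sweep = 180° − θ = 129.8517°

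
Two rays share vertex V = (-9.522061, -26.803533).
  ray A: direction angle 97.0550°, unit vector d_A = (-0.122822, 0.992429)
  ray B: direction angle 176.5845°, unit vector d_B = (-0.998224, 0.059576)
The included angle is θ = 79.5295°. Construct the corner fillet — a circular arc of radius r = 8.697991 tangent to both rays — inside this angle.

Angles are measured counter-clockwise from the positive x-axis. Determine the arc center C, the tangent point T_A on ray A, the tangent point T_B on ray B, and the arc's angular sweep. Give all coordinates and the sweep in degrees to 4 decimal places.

center=(-19.4380,-17.4983) T_A=(-10.8059,-16.4300) T_B=(-19.9562,-26.1808) sweep=100.4705

bisector direction at 136.8198° = (-0.729205,0.684296)
center distance |VC| = r/sin(θ/2) = 8.697991/sin(39.7647°) = 13.598326
C = V + |VC|·bis = (-19.4380,-17.4983)
T_A = V + ((C−V)·d_A)·d_A = V + 10.4527·d_A = (-10.8059,-16.4300)
T_B = V + ((C−V)·d_B)·d_B = V + 10.4527·d_B = (-19.9562,-26.1808)
sweep = 180° − θ = 100.4705°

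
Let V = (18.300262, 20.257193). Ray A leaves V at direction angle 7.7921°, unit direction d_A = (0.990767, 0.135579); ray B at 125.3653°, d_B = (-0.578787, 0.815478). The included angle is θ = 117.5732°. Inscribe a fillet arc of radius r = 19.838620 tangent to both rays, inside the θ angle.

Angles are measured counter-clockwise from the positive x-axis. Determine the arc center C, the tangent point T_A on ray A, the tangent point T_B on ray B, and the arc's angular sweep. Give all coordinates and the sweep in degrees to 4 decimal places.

bisector direction at 66.5787° = (0.397489,0.917607)
center distance |VC| = r/sin(θ/2) = 19.838620/sin(58.7866°) = 23.196469
C = V + |VC|·bis = (27.5206,41.5424)
T_A = V + ((C−V)·d_A)·d_A = V + 12.0210·d_A = (30.2103,21.8870)
T_B = V + ((C−V)·d_B)·d_B = V + 12.0210·d_B = (11.3426,30.0601)
sweep = 180° − θ = 62.4268°

center=(27.5206,41.5424) T_A=(30.2103,21.8870) T_B=(11.3426,30.0601) sweep=62.4268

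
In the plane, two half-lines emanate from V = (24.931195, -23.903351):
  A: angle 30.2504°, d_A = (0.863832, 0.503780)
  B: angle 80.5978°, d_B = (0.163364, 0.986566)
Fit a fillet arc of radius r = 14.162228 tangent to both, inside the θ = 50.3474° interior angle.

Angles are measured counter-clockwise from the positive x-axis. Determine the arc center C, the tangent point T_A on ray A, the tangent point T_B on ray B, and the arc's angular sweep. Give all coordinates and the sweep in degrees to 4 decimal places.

center=(43.8257,3.5104) T_A=(50.9603,-8.7234) T_B=(29.8537,5.8240) sweep=129.6526

bisector direction at 55.4241° = (0.567497,0.823375)
center distance |VC| = r/sin(θ/2) = 14.162228/sin(25.1737°) = 33.294381
C = V + |VC|·bis = (43.8257,3.5104)
T_A = V + ((C−V)·d_A)·d_A = V + 30.1322·d_A = (50.9603,-8.7234)
T_B = V + ((C−V)·d_B)·d_B = V + 30.1322·d_B = (29.8537,5.8240)
sweep = 180° − θ = 129.6526°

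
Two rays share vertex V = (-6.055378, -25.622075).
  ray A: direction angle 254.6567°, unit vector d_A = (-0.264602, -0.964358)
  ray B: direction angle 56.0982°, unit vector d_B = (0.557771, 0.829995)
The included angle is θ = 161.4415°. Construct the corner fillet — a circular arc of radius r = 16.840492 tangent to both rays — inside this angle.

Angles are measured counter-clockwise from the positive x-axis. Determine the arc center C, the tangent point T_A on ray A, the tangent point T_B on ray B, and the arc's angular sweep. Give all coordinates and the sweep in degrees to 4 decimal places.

bisector direction at 335.3775° = (0.909072,-0.416639)
center distance |VC| = r/sin(θ/2) = 16.840492/sin(80.7207°) = 17.063786
C = V + |VC|·bis = (9.4568,-32.7315)
T_A = V + ((C−V)·d_A)·d_A = V + 2.7515·d_A = (-6.7834,-28.2755)
T_B = V + ((C−V)·d_B)·d_B = V + 2.7515·d_B = (-4.5207,-23.3384)
sweep = 180° − θ = 18.5585°

center=(9.4568,-32.7315) T_A=(-6.7834,-28.2755) T_B=(-4.5207,-23.3384) sweep=18.5585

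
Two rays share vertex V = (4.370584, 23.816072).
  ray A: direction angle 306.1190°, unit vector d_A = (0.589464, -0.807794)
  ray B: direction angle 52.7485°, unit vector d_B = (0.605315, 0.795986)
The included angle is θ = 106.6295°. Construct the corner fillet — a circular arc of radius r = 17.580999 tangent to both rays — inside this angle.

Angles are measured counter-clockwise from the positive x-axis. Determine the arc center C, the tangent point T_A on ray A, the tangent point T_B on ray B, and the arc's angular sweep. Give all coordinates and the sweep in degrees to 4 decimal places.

bisector direction at 359.4338° = (0.999951,-0.009883)
center distance |VC| = r/sin(θ/2) = 17.580999/sin(53.3147°) = 21.923373
C = V + |VC|·bis = (26.2929,23.5994)
T_A = V + ((C−V)·d_A)·d_A = V + 13.0974·d_A = (12.0911,13.2360)
T_B = V + ((C−V)·d_B)·d_B = V + 13.0974·d_B = (12.2987,34.2414)
sweep = 180° − θ = 73.3705°

center=(26.2929,23.5994) T_A=(12.0911,13.2360) T_B=(12.2987,34.2414) sweep=73.3705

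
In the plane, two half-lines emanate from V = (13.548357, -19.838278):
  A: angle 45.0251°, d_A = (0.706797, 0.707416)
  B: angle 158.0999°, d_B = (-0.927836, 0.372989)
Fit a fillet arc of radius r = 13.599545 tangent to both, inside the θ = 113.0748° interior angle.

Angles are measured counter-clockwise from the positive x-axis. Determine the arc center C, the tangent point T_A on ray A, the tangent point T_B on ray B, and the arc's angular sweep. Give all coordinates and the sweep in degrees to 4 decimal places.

center=(10.2809,-3.8675) T_A=(19.9015,-13.4796) T_B=(5.2084,-16.4856) sweep=66.9252

bisector direction at 101.5625° = (-0.200437,0.979707)
center distance |VC| = r/sin(θ/2) = 13.599545/sin(56.5374°) = 16.301602
C = V + |VC|·bis = (10.2809,-3.8675)
T_A = V + ((C−V)·d_A)·d_A = V + 8.9886·d_A = (19.9015,-13.4796)
T_B = V + ((C−V)·d_B)·d_B = V + 8.9886·d_B = (5.2084,-16.4856)
sweep = 180° − θ = 66.9252°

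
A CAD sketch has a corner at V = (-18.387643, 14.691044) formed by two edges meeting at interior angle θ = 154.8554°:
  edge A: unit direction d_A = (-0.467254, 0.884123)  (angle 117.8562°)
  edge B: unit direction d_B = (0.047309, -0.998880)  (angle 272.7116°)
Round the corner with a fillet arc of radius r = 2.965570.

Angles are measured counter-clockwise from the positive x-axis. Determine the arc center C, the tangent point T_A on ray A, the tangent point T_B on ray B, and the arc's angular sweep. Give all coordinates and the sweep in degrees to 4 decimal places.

center=(-21.3186,13.8901) T_A=(-18.6967,15.2758) T_B=(-18.3564,14.0304) sweep=25.1446

bisector direction at 195.2839° = (-0.964632,-0.263602)
center distance |VC| = r/sin(θ/2) = 2.965570/sin(77.4277°) = 3.038425
C = V + |VC|·bis = (-21.3186,13.8901)
T_A = V + ((C−V)·d_A)·d_A = V + 0.6614·d_A = (-18.6967,15.2758)
T_B = V + ((C−V)·d_B)·d_B = V + 0.6614·d_B = (-18.3564,14.0304)
sweep = 180° − θ = 25.1446°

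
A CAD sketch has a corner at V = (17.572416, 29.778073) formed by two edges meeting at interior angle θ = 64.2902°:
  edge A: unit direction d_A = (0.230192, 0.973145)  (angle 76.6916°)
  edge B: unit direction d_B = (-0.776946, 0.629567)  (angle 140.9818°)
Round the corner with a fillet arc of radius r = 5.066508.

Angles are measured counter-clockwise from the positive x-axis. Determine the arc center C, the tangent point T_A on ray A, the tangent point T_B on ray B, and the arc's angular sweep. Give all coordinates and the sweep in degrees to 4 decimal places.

center=(14.4979,38.7904) T_A=(19.4284,37.6242) T_B=(11.3082,34.8540) sweep=115.7098

bisector direction at 108.8367° = (-0.322872,0.946443)
center distance |VC| = r/sin(θ/2) = 5.066508/sin(32.1451°) = 9.522344
C = V + |VC|·bis = (14.4979,38.7904)
T_A = V + ((C−V)·d_A)·d_A = V + 8.0626·d_A = (19.4284,37.6242)
T_B = V + ((C−V)·d_B)·d_B = V + 8.0626·d_B = (11.3082,34.8540)
sweep = 180° − θ = 115.7098°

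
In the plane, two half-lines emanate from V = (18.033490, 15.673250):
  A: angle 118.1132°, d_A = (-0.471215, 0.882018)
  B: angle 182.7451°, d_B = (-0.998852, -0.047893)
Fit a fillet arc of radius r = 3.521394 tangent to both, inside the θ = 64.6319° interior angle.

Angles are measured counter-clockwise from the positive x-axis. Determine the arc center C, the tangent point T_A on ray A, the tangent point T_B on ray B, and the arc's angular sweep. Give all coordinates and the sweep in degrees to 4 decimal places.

bisector direction at 150.4291° = (-0.869746,0.493499)
center distance |VC| = r/sin(θ/2) = 3.521394/sin(32.3160°) = 6.587122
C = V + |VC|·bis = (12.3044,18.9240)
T_A = V + ((C−V)·d_A)·d_A = V + 5.5669·d_A = (15.4103,20.5833)
T_B = V + ((C−V)·d_B)·d_B = V + 5.5669·d_B = (12.4730,15.4066)
sweep = 180° − θ = 115.3681°

center=(12.3044,18.9240) T_A=(15.4103,20.5833) T_B=(12.4730,15.4066) sweep=115.3681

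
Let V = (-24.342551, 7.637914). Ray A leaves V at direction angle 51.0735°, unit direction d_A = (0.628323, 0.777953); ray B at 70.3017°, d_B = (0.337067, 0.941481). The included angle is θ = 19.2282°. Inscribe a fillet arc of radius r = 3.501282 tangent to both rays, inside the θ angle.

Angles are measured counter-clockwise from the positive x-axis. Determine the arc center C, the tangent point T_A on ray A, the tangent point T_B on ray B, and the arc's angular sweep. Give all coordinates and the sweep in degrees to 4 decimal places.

center=(-14.0790,25.9180) T_A=(-11.3552,23.7181) T_B=(-17.3754,27.0982) sweep=160.7718

bisector direction at 60.6876° = (0.489571,0.871963)
center distance |VC| = r/sin(θ/2) = 3.501282/sin(9.6141°) = 20.964331
C = V + |VC|·bis = (-14.0790,25.9180)
T_A = V + ((C−V)·d_A)·d_A = V + 20.6699·d_A = (-11.3552,23.7181)
T_B = V + ((C−V)·d_B)·d_B = V + 20.6699·d_B = (-17.3754,27.0982)
sweep = 180° − θ = 160.7718°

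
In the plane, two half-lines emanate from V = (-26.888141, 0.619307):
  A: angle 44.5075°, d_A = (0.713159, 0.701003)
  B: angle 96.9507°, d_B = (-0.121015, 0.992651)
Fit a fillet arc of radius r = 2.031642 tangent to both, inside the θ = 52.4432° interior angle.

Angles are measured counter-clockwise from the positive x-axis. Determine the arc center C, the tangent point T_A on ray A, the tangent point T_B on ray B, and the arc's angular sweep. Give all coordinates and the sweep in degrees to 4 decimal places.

bisector direction at 70.7291° = (0.330035,0.943969)
center distance |VC| = r/sin(θ/2) = 2.031642/sin(26.2216°) = 4.598097
C = V + |VC|·bis = (-25.3706,4.9598)
T_A = V + ((C−V)·d_A)·d_A = V + 4.1249·d_A = (-23.9464,3.5109)
T_B = V + ((C−V)·d_B)·d_B = V + 4.1249·d_B = (-27.3873,4.7139)
sweep = 180° − θ = 127.5568°

center=(-25.3706,4.9598) T_A=(-23.9464,3.5109) T_B=(-27.3873,4.7139) sweep=127.5568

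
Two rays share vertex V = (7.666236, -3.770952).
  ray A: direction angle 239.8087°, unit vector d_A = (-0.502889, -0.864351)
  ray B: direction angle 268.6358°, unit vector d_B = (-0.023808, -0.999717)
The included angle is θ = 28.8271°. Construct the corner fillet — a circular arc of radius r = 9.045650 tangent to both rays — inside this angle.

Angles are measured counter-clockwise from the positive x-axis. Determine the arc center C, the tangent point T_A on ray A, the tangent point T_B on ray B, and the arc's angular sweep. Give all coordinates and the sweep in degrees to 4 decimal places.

bisector direction at 254.2223° = (-0.271907,-0.962324)
center distance |VC| = r/sin(θ/2) = 9.045650/sin(14.4136°) = 36.339741
C = V + |VC|·bis = (-2.2148,-38.7415)
T_A = V + ((C−V)·d_A)·d_A = V + 35.1959·d_A = (-10.0334,-34.1926)
T_B = V + ((C−V)·d_B)·d_B = V + 35.1959·d_B = (6.8283,-38.9569)
sweep = 180° − θ = 151.1729°

center=(-2.2148,-38.7415) T_A=(-10.0334,-34.1926) T_B=(6.8283,-38.9569) sweep=151.1729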